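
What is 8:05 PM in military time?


Input: 8:05 PM
PM: 8 + 12 = 20

20:05


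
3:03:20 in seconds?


11000 seconds

Hours: 3 × 3600 = 10800
Minutes: 3 × 60 = 180
Seconds: 20
Total = 10800 + 180 + 20 = 11000


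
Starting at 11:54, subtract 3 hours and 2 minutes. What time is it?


08:52

Start: 714 minutes from midnight
Subtract: 182 minutes
Remaining: 714 - 182 = 532
Hours: 8, Minutes: 52


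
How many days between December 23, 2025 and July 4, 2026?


From December 23, 2025 to July 4, 2026
Rest of December 2025: 31 - 23 = 8
Full months: January 31, February 2026 28, March 31, April 30, May 31, June 30
Days into July 2026: 4
Total = 8 + 31 + 28 + 31 + 30 + 31 + 30 + 4 = 193 days

193 days


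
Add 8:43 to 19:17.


04:00 (next day)

Start: 1157 minutes from midnight
Add: 523 minutes
Total: 1680 minutes
Hours: 1680 ÷ 60 = 28 remainder 0
28 ≥ 24 → 28 - 24 = 4 (next day)


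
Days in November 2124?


Month: November (month 11)
November has 30 days

30 days


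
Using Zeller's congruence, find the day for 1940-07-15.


Zeller's congruence:
q=15, m=7, k=40, j=19
h = (15 + ⌊13×8/5⌋ + 40 + ⌊40/4⌋ + ⌊19/4⌋ - 2×19) mod 7
= (15 + 20 + 40 + 10 + 4 - 38) mod 7
= 51 mod 7 = 2
h=2 → Monday

Monday


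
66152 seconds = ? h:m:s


18h 22m 32s

Hours: 66152 ÷ 3600 = 18 remainder 1352
Minutes: 1352 ÷ 60 = 22 remainder 32
Seconds: 32


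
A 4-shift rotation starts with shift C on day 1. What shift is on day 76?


Shift B

Shifts: A, B, C, D
Start: C (index 2)
Day 76: (2 + 76 - 1) mod 4
= 77 mod 4
= 1
Index 1 → shift B


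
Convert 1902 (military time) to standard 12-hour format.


7:02 PM

Hour: 19
19 - 12 = 7 → PM


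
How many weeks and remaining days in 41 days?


Weeks: 41 ÷ 7 = 5 remainder 6

5 weeks 6 days


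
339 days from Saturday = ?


Start: Saturday (index 5)
(5 + 339) mod 7
= 344 mod 7
= 1
Index 1 → Tuesday

Tuesday


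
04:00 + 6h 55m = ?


10:55

Start: 240 minutes from midnight
Add: 415 minutes
Total: 655 minutes
Hours: 655 ÷ 60 = 10 remainder 55


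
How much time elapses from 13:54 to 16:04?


2h 10m

End time in minutes: 16×60 + 4 = 964
Start time in minutes: 13×60 + 54 = 834
Difference = 964 - 834 = 130 minutes
= 2 hours 10 minutes


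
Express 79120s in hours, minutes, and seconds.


Hours: 79120 ÷ 3600 = 21 remainder 3520
Minutes: 3520 ÷ 60 = 58 remainder 40
Seconds: 40

21h 58m 40s


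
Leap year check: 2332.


Rules: divisible by 4 AND (not by 100 OR by 400)
2332 ÷ 4 = 583 exactly → divisible by 4
2332 ÷ 100 = 23 remainder 32 → not divisible by 100
Divisible by 4 but not by 100 → leap year

Yes


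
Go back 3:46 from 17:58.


Start: 1078 minutes from midnight
Subtract: 226 minutes
Remaining: 1078 - 226 = 852
Hours: 14, Minutes: 12

14:12


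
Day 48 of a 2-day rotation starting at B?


Shift A

Shifts: A, B
Start: B (index 1)
Day 48: (1 + 48 - 1) mod 2
= 48 mod 2
= 0
Index 0 → shift A


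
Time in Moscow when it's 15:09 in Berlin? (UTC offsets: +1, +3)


17:09

Time difference = UTC+3 - UTC+1 = +2 hours
New hour = (15 + 2) mod 24
= 17 mod 24 = 17
Minutes unchanged → 17:09


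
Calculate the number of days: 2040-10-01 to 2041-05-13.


224 days

From October 1, 2040 to May 13, 2041
Rest of October 2040: 31 - 1 = 30
Full months: November 30, December 31, January 31, February 2041 28, March 31, April 30
Days into May 2041: 13
Total = 30 + 30 + 31 + 31 + 28 + 31 + 30 + 13 = 224 days


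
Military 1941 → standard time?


7:41 PM

Hour: 19
19 - 12 = 7 → PM


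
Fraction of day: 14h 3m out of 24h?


Total minutes: 14×60 + 3 = 843
Day = 24×60 = 1440 minutes
Fraction = 843/1440 ≈ 0.5854
As a percentage: 843/1440 × 100 ≈ 58.54%

0.5854 (58.54%)


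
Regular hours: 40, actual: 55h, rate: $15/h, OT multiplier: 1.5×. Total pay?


Regular: 40h × $15 = $600.00
Overtime: 55 - 40 = 15h
OT pay: 15h × $15 × 1.5 = $337.50
Total = $600.00 + $337.50 = $937.50

$937.50


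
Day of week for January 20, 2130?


Friday

Zeller's congruence:
q=20, m=13, k=29, j=21
h = (20 + ⌊13×14/5⌋ + 29 + ⌊29/4⌋ + ⌊21/4⌋ - 2×21) mod 7
= (20 + 36 + 29 + 7 + 5 - 42) mod 7
= 55 mod 7 = 6
h=6 → Friday


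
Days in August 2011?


31 days

Month: August (month 8)
August has 31 days


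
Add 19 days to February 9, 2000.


February 28, 2000

Start: February 9, 2000
Add 19 days
February 9 + 19 = February 28, 2000


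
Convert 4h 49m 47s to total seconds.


17387 seconds

Hours: 4 × 3600 = 14400
Minutes: 49 × 60 = 2940
Seconds: 47
Total = 14400 + 2940 + 47 = 17387


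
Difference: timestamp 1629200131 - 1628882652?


317479 seconds (88.2 hours / 3.67 days)

Difference = 1629200131 - 1628882652 = 317479 seconds
In hours: 317479 / 3600 ≈ 88.2
In days: 317479 / 86400 ≈ 3.67


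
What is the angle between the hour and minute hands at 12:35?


167.5°

Hour hand (12 ≡ 0 on the dial): 0×30 + 35×0.5 = 17.5°
Minute hand = 35×6 = 210°
Difference = |17.5 - 210| = 192.5°
Since > 180°: 360 - 192.5 = 167.5°


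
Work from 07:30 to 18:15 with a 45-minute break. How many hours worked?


Total time = (18×60+15) - (7×60+30)
= 1095 - 450 = 645 min
Minus break: 645 - 45 = 600 min
= 10h 0m

10h 0m (600 minutes)


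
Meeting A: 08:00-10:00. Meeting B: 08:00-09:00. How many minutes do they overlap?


60 minutes

Meeting A: 480-600 (in minutes from midnight)
Meeting B: 480-540
Overlap start = max(480, 480) = 480
Overlap end = min(600, 540) = 540
Overlap = max(0, 540 - 480) = 60 min


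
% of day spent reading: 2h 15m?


Time: 135 minutes
Day: 1440 minutes
Percentage = (135/1440) × 100 ≈ 9.4%

9.4%


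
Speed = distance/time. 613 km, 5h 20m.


Distance: 613 km
Time: 5h 20m = 320 min = 320/60 = 16/3 hours
Speed = 613 ÷ (16/3) = 613 × 3 / 16 = 1839/16 ≈ 114.9 km/h

114.9 km/h


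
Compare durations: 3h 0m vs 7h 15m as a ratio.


Duration 1: 180 minutes
Duration 2: 435 minutes
Ratio = 180:435
GCD = 15
Simplified = 12:29
As a decimal: 12/29 ≈ 0.41

12:29 (0.41)


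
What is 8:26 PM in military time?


Input: 8:26 PM
PM: 8 + 12 = 20

20:26


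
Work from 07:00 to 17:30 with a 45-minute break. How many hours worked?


Total time = (17×60+30) - (7×60+0)
= 1050 - 420 = 630 min
Minus break: 630 - 45 = 585 min
= 9h 45m

9h 45m (585 minutes)


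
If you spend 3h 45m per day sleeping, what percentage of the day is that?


15.6%

Time: 225 minutes
Day: 1440 minutes
Percentage = (225/1440) × 100 ≈ 15.6%


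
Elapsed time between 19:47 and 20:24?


0h 37m

End time in minutes: 20×60 + 24 = 1224
Start time in minutes: 19×60 + 47 = 1187
Difference = 1224 - 1187 = 37 minutes
= 0 hours 37 minutes


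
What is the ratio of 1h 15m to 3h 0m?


5:12 (0.42)

Duration 1: 75 minutes
Duration 2: 180 minutes
Ratio = 75:180
GCD = 15
Simplified = 5:12
As a decimal: 5/12 ≈ 0.42


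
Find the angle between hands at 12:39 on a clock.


145.5°

Hour hand (12 ≡ 0 on the dial): 0×30 + 39×0.5 = 19.5°
Minute hand = 39×6 = 234°
Difference = |19.5 - 234| = 214.5°
Since > 180°: 360 - 214.5 = 145.5°


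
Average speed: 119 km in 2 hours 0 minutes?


59.5 km/h

Distance: 119 km
Time: 2 hours
Speed = 119 / 2 = 59.5 km/h


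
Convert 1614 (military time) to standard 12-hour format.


4:14 PM

Hour: 16
16 - 12 = 4 → PM


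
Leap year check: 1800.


Rules: divisible by 4 AND (not by 100 OR by 400)
1800 ÷ 4 = 450 exactly → divisible by 4
1800 ÷ 100 = 18 exactly → divisible by 100
1800 ÷ 400 = 4 remainder 200 → not divisible by 400
Divisible by 100 but not by 400 → not a leap year

No


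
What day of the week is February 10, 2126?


Zeller's congruence:
q=10, m=14, k=25, j=21
h = (10 + ⌊13×15/5⌋ + 25 + ⌊25/4⌋ + ⌊21/4⌋ - 2×21) mod 7
= (10 + 39 + 25 + 6 + 5 - 42) mod 7
= 43 mod 7 = 1
h=1 → Sunday

Sunday


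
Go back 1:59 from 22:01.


Start: 1321 minutes from midnight
Subtract: 119 minutes
Remaining: 1321 - 119 = 1202
Hours: 20, Minutes: 2

20:02


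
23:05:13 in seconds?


Hours: 23 × 3600 = 82800
Minutes: 5 × 60 = 300
Seconds: 13
Total = 82800 + 300 + 13 = 83113

83113 seconds


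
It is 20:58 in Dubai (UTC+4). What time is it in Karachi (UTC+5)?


21:58

Time difference = UTC+5 - UTC+4 = +1 hours
New hour = (20 + 1) mod 24
= 21 mod 24 = 21
Minutes unchanged → 21:58


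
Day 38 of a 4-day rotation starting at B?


Shifts: A, B, C, D
Start: B (index 1)
Day 38: (1 + 38 - 1) mod 4
= 38 mod 4
= 2
Index 2 → shift C

Shift C


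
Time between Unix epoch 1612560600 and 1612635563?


Difference = 1612635563 - 1612560600 = 74963 seconds
In hours: 74963 / 3600 ≈ 20.8
In days: 74963 / 86400 ≈ 0.87

74963 seconds (20.8 hours / 0.87 days)


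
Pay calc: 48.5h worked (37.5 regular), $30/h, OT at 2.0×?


$1785.00

Regular: 37.5h × $30 = $1125.00
Overtime: 48.5 - 37.5 = 11.0h
OT pay: 11.0h × $30 × 2.0 = $660.00
Total = $1125.00 + $660.00 = $1785.00


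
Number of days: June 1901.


Month: June (month 6)
June has 30 days

30 days


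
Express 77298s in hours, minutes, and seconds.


Hours: 77298 ÷ 3600 = 21 remainder 1698
Minutes: 1698 ÷ 60 = 28 remainder 18
Seconds: 18

21h 28m 18s


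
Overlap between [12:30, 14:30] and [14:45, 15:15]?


Meeting A: 750-870 (in minutes from midnight)
Meeting B: 885-915
Overlap start = max(750, 885) = 885
Overlap end = min(870, 915) = 870
Overlap = max(0, 870 - 885) = 0 min

0 minutes


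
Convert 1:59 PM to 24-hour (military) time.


13:59

Input: 1:59 PM
PM: 1 + 12 = 13


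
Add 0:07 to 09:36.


Start: 576 minutes from midnight
Add: 7 minutes
Total: 583 minutes
Hours: 583 ÷ 60 = 9 remainder 43

09:43


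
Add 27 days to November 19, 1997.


December 16, 1997

Start: November 19, 1997
Add 27 days
November 19 → December 1: 30 - 19 + 1 = 12 days (27 - 12 = 15 left)
December 1 + 15 = December 16, 1997


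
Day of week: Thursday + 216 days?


Wednesday

Start: Thursday (index 3)
(3 + 216) mod 7
= 219 mod 7
= 2
Index 2 → Wednesday


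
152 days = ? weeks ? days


Weeks: 152 ÷ 7 = 21 remainder 5

21 weeks 5 days


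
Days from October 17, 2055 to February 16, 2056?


122 days

From October 17, 2055 to February 16, 2056
Rest of October 2055: 31 - 17 = 14
Full months: November 30, December 31, January 31
Days into February 2056: 16
Total = 14 + 30 + 31 + 31 + 16 = 122 days


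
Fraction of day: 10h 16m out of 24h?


0.4278 (42.78%)

Total minutes: 10×60 + 16 = 616
Day = 24×60 = 1440 minutes
Fraction = 616/1440 ≈ 0.4278
As a percentage: 616/1440 × 100 ≈ 42.78%


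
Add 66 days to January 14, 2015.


Start: January 14, 2015
Add 66 days
January 14 → February 1: 31 - 14 + 1 = 18 days (66 - 18 = 48 left)
February 1 → March 1: 28 - 1 + 1 = 28 days (48 - 28 = 20 left)
March 1 + 20 = March 21, 2015

March 21, 2015


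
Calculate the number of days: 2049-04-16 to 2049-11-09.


From April 16, 2049 to November 9, 2049
Rest of April 2049: 30 - 16 = 14
Full months: May 31, June 30, July 31, August 31, September 30, October 31
Days into November 2049: 9
Total = 14 + 31 + 30 + 31 + 31 + 30 + 31 + 9 = 207 days

207 days


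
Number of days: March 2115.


31 days

Month: March (month 3)
March has 31 days


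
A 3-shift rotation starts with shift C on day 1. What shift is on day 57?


Shift B

Shifts: A, B, C
Start: C (index 2)
Day 57: (2 + 57 - 1) mod 3
= 58 mod 3
= 1
Index 1 → shift B


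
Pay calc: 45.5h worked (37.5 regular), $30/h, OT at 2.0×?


Regular: 37.5h × $30 = $1125.00
Overtime: 45.5 - 37.5 = 8.0h
OT pay: 8.0h × $30 × 2.0 = $480.00
Total = $1125.00 + $480.00 = $1605.00

$1605.00


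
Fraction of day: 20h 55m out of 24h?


Total minutes: 20×60 + 55 = 1255
Day = 24×60 = 1440 minutes
Fraction = 1255/1440 ≈ 0.8715
As a percentage: 1255/1440 × 100 ≈ 87.15%

0.8715 (87.15%)


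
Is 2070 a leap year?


Rules: divisible by 4 AND (not by 100 OR by 400)
2070 ÷ 4 = 517 remainder 2 → not divisible by 4
Not divisible by 4 → not a leap year

No


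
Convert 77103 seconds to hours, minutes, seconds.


Hours: 77103 ÷ 3600 = 21 remainder 1503
Minutes: 1503 ÷ 60 = 25 remainder 3
Seconds: 3

21h 25m 3s


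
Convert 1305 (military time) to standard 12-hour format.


1:05 PM

Hour: 13
13 - 12 = 1 → PM


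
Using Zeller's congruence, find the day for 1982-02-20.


Saturday

Zeller's congruence:
q=20, m=14, k=81, j=19
h = (20 + ⌊13×15/5⌋ + 81 + ⌊81/4⌋ + ⌊19/4⌋ - 2×19) mod 7
= (20 + 39 + 81 + 20 + 4 - 38) mod 7
= 126 mod 7 = 0
h=0 → Saturday


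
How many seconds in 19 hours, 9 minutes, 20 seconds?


68960 seconds

Hours: 19 × 3600 = 68400
Minutes: 9 × 60 = 540
Seconds: 20
Total = 68400 + 540 + 20 = 68960


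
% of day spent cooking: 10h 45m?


Time: 645 minutes
Day: 1440 minutes
Percentage = (645/1440) × 100 ≈ 44.8%

44.8%


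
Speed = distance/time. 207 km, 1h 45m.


Distance: 207 km
Time: 1h 45m = 105 min = 105/60 = 7/4 hours
Speed = 207 ÷ (7/4) = 207 × 4 / 7 = 828/7 ≈ 118.3 km/h

118.3 km/h


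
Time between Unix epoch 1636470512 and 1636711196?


Difference = 1636711196 - 1636470512 = 240684 seconds
In hours: 240684 / 3600 ≈ 66.9
In days: 240684 / 86400 ≈ 2.79

240684 seconds (66.9 hours / 2.79 days)


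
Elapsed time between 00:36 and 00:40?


End time in minutes: 0×60 + 40 = 40
Start time in minutes: 0×60 + 36 = 36
Difference = 40 - 36 = 4 minutes
= 0 hours 4 minutes

0h 4m


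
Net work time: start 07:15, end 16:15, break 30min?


Total time = (16×60+15) - (7×60+15)
= 975 - 435 = 540 min
Minus break: 540 - 30 = 510 min
= 8h 30m

8h 30m (510 minutes)


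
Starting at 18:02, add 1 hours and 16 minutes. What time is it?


19:18

Start: 1082 minutes from midnight
Add: 76 minutes
Total: 1158 minutes
Hours: 1158 ÷ 60 = 19 remainder 18


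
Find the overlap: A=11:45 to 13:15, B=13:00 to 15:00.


15 minutes

Meeting A: 705-795 (in minutes from midnight)
Meeting B: 780-900
Overlap start = max(705, 780) = 780
Overlap end = min(795, 900) = 795
Overlap = max(0, 795 - 780) = 15 min


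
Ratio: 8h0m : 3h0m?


8:3 (2.67)

Duration 1: 480 minutes
Duration 2: 180 minutes
Ratio = 480:180
GCD = 60
Simplified = 8:3
As a decimal: 8/3 ≈ 2.67


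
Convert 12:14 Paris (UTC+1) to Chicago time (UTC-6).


Time difference = UTC-6 - UTC+1 = -7 hours
New hour = (12 -7) mod 24
= 5 mod 24 = 5
Minutes unchanged → 05:14

05:14


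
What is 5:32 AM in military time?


05:32

Input: 5:32 AM
AM hour stays: 5


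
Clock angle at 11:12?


96.0°

Hour hand = 11×30 + 12×0.5 = 336.0°
Minute hand = 12×6 = 72°
Difference = |336.0 - 72| = 264.0°
Since > 180°: 360 - 264.0 = 96.0°


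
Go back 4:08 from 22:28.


Start: 1348 minutes from midnight
Subtract: 248 minutes
Remaining: 1348 - 248 = 1100
Hours: 18, Minutes: 20

18:20


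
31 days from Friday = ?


Start: Friday (index 4)
(4 + 31) mod 7
= 35 mod 7
= 0
Index 0 → Monday

Monday


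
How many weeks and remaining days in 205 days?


29 weeks 2 days

Weeks: 205 ÷ 7 = 29 remainder 2


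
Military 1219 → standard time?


Hour: 12
12 → 12 PM (noon)

12:19 PM


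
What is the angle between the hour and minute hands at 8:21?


124.5°

Hour hand = 8×30 + 21×0.5 = 250.5°
Minute hand = 21×6 = 126°
Difference = |250.5 - 126| = 124.5°


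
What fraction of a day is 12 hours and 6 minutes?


Total minutes: 12×60 + 6 = 726
Day = 24×60 = 1440 minutes
Fraction = 726/1440 ≈ 0.5042
As a percentage: 726/1440 × 100 ≈ 50.42%

0.5042 (50.42%)


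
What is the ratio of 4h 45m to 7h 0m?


Duration 1: 285 minutes
Duration 2: 420 minutes
Ratio = 285:420
GCD = 15
Simplified = 19:28
As a decimal: 19/28 ≈ 0.68

19:28 (0.68)


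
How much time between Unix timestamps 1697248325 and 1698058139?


809814 seconds (224.9 hours / 9.37 days)

Difference = 1698058139 - 1697248325 = 809814 seconds
In hours: 809814 / 3600 ≈ 224.9
In days: 809814 / 86400 ≈ 9.37


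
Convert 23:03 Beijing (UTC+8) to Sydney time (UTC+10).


01:03 (next day)

Time difference = UTC+10 - UTC+8 = +2 hours
New hour = (23 + 2) mod 24
= 25 mod 24 = 1
Minutes unchanged → 01:03; 25 ≥ 24 → next day


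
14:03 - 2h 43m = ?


Start: 843 minutes from midnight
Subtract: 163 minutes
Remaining: 843 - 163 = 680
Hours: 11, Minutes: 20

11:20


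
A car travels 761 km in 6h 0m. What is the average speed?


126.8 km/h

Distance: 761 km
Time: 6 hours
Speed = 761 / 6 ≈ 126.8 km/h


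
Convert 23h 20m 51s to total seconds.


84051 seconds

Hours: 23 × 3600 = 82800
Minutes: 20 × 60 = 1200
Seconds: 51
Total = 82800 + 1200 + 51 = 84051


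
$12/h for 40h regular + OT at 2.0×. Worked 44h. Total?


$576.00

Regular: 40h × $12 = $480.00
Overtime: 44 - 40 = 4h
OT pay: 4h × $12 × 2.0 = $96.00
Total = $480.00 + $96.00 = $576.00


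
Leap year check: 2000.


Rules: divisible by 4 AND (not by 100 OR by 400)
2000 ÷ 4 = 500 exactly → divisible by 4
2000 ÷ 100 = 20 exactly → divisible by 100
2000 ÷ 400 = 5 exactly → divisible by 400
Divisible by 400 → leap year

Yes


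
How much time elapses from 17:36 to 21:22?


End time in minutes: 21×60 + 22 = 1282
Start time in minutes: 17×60 + 36 = 1056
Difference = 1282 - 1056 = 226 minutes
= 3 hours 46 minutes

3h 46m


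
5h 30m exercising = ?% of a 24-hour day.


22.9%

Time: 330 minutes
Day: 1440 minutes
Percentage = (330/1440) × 100 ≈ 22.9%


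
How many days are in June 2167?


Month: June (month 6)
June has 30 days

30 days


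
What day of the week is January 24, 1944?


Zeller's congruence:
q=24, m=13, k=43, j=19
h = (24 + ⌊13×14/5⌋ + 43 + ⌊43/4⌋ + ⌊19/4⌋ - 2×19) mod 7
= (24 + 36 + 43 + 10 + 4 - 38) mod 7
= 79 mod 7 = 2
h=2 → Monday

Monday


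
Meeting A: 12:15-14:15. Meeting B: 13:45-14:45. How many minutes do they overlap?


Meeting A: 735-855 (in minutes from midnight)
Meeting B: 825-885
Overlap start = max(735, 825) = 825
Overlap end = min(855, 885) = 855
Overlap = max(0, 855 - 825) = 30 min

30 minutes


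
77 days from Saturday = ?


Saturday

Start: Saturday (index 5)
(5 + 77) mod 7
= 82 mod 7
= 5
Index 5 → Saturday


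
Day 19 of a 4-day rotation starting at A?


Shifts: A, B, C, D
Start: A (index 0)
Day 19: (0 + 19 - 1) mod 4
= 18 mod 4
= 2
Index 2 → shift C

Shift C


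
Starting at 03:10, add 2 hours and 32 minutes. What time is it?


Start: 190 minutes from midnight
Add: 152 minutes
Total: 342 minutes
Hours: 342 ÷ 60 = 5 remainder 42

05:42


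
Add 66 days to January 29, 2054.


Start: January 29, 2054
Add 66 days
January 29 → February 1: 31 - 29 + 1 = 3 days (66 - 3 = 63 left)
February 1 → March 1: 28 - 1 + 1 = 28 days (63 - 28 = 35 left)
March 1 → April 1: 31 - 1 + 1 = 31 days (35 - 31 = 4 left)
April 1 + 4 = April 5, 2054

April 5, 2054


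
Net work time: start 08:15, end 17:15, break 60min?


8h 0m (480 minutes)

Total time = (17×60+15) - (8×60+15)
= 1035 - 495 = 540 min
Minus break: 540 - 60 = 480 min
= 8h 0m


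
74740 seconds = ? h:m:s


20h 45m 40s

Hours: 74740 ÷ 3600 = 20 remainder 2740
Minutes: 2740 ÷ 60 = 45 remainder 40
Seconds: 40


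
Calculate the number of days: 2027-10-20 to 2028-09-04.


From October 20, 2027 to September 4, 2028
Rest of October 2027: 31 - 20 = 11
Full months: November 30, December 31, January 31, February 2028 29, March 31, April 30, May 31, June 30, July 31, August 31
Days into September 2028: 4
Total = 11 + 30 + 31 + 31 + 29 + 31 + 30 + 31 + 30 + 31 + 31 + 4 = 320 days

320 days


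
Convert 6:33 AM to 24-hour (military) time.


Input: 6:33 AM
AM hour stays: 6

06:33


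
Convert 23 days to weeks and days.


3 weeks 2 days

Weeks: 23 ÷ 7 = 3 remainder 2


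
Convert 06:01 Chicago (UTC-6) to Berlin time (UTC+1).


13:01

Time difference = UTC+1 - UTC-6 = +7 hours
New hour = (6 + 7) mod 24
= 13 mod 24 = 13
Minutes unchanged → 13:01


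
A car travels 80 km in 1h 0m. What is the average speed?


80.0 km/h

Distance: 80 km
Time: 1 hours
Speed = 80 / 1 = 80.0 km/h


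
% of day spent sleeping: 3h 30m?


Time: 210 minutes
Day: 1440 minutes
Percentage = (210/1440) × 100 ≈ 14.6%

14.6%


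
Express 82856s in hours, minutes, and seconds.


23h 0m 56s

Hours: 82856 ÷ 3600 = 23 remainder 56
Minutes: 56 ÷ 60 = 0 remainder 56
Seconds: 56


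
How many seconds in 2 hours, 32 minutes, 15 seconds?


9135 seconds

Hours: 2 × 3600 = 7200
Minutes: 32 × 60 = 1920
Seconds: 15
Total = 7200 + 1920 + 15 = 9135


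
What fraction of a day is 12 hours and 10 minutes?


Total minutes: 12×60 + 10 = 730
Day = 24×60 = 1440 minutes
Fraction = 730/1440 ≈ 0.5069
As a percentage: 730/1440 × 100 ≈ 50.69%

0.5069 (50.69%)


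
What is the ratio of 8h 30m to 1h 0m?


Duration 1: 510 minutes
Duration 2: 60 minutes
Ratio = 510:60
GCD = 30
Simplified = 17:2
As a decimal: 17/2 = 8.50

17:2 (8.50)


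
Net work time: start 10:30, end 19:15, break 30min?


8h 15m (495 minutes)

Total time = (19×60+15) - (10×60+30)
= 1155 - 630 = 525 min
Minus break: 525 - 30 = 495 min
= 8h 15m


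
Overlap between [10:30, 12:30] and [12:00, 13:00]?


Meeting A: 630-750 (in minutes from midnight)
Meeting B: 720-780
Overlap start = max(630, 720) = 720
Overlap end = min(750, 780) = 750
Overlap = max(0, 750 - 720) = 30 min

30 minutes


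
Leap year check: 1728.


Yes

Rules: divisible by 4 AND (not by 100 OR by 400)
1728 ÷ 4 = 432 exactly → divisible by 4
1728 ÷ 100 = 17 remainder 28 → not divisible by 100
Divisible by 4 but not by 100 → leap year


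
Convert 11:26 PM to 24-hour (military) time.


Input: 11:26 PM
PM: 11 + 12 = 23

23:26


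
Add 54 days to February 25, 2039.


April 20, 2039

Start: February 25, 2039
Add 54 days
February 25 → March 1: 28 - 25 + 1 = 4 days (54 - 4 = 50 left)
March 1 → April 1: 31 - 1 + 1 = 31 days (50 - 31 = 19 left)
April 1 + 19 = April 20, 2039


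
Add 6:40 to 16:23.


Start: 983 minutes from midnight
Add: 400 minutes
Total: 1383 minutes
Hours: 1383 ÷ 60 = 23 remainder 3

23:03


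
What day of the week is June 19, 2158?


Zeller's congruence:
q=19, m=6, k=58, j=21
h = (19 + ⌊13×7/5⌋ + 58 + ⌊58/4⌋ + ⌊21/4⌋ - 2×21) mod 7
= (19 + 18 + 58 + 14 + 5 - 42) mod 7
= 72 mod 7 = 2
h=2 → Monday

Monday


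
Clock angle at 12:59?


35.5°

Hour hand (12 ≡ 0 on the dial): 0×30 + 59×0.5 = 29.5°
Minute hand = 59×6 = 354°
Difference = |29.5 - 354| = 324.5°
Since > 180°: 360 - 324.5 = 35.5°


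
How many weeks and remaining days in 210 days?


Weeks: 210 ÷ 7 = 30 remainder 0

30 weeks 0 days


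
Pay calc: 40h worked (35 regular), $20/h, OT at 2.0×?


$900.00

Regular: 35h × $20 = $700.00
Overtime: 40 - 35 = 5h
OT pay: 5h × $20 × 2.0 = $200.00
Total = $700.00 + $200.00 = $900.00


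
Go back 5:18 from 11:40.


Start: 700 minutes from midnight
Subtract: 318 minutes
Remaining: 700 - 318 = 382
Hours: 6, Minutes: 22

06:22


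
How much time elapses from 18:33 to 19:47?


1h 14m

End time in minutes: 19×60 + 47 = 1187
Start time in minutes: 18×60 + 33 = 1113
Difference = 1187 - 1113 = 74 minutes
= 1 hours 14 minutes


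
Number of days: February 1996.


29 days

Month: February (month 2)
February: 28 or 29 (leap year)
1996 leap year? Yes


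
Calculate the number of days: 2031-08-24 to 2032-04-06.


226 days

From August 24, 2031 to April 6, 2032
Rest of August 2031: 31 - 24 = 7
Full months: September 30, October 31, November 30, December 31, January 31, February 2032 29, March 31
Days into April 2032: 6
Total = 7 + 30 + 31 + 30 + 31 + 31 + 29 + 31 + 6 = 226 days


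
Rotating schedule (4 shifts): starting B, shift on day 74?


Shifts: A, B, C, D
Start: B (index 1)
Day 74: (1 + 74 - 1) mod 4
= 74 mod 4
= 2
Index 2 → shift C

Shift C


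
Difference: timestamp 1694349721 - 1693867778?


Difference = 1694349721 - 1693867778 = 481943 seconds
In hours: 481943 / 3600 ≈ 133.9
In days: 481943 / 86400 ≈ 5.58

481943 seconds (133.9 hours / 5.58 days)


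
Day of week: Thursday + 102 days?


Monday

Start: Thursday (index 3)
(3 + 102) mod 7
= 105 mod 7
= 0
Index 0 → Monday


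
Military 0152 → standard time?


Hour: 1
1 < 12 → AM

1:52 AM


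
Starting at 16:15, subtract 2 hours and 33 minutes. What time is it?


13:42

Start: 975 minutes from midnight
Subtract: 153 minutes
Remaining: 975 - 153 = 822
Hours: 13, Minutes: 42


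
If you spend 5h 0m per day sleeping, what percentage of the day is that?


20.8%

Time: 300 minutes
Day: 1440 minutes
Percentage = (300/1440) × 100 ≈ 20.8%


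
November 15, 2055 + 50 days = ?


Start: November 15, 2055
Add 50 days
November 15 → December 1: 30 - 15 + 1 = 16 days (50 - 16 = 34 left)
December 1 → January 1: 31 - 1 + 1 = 31 days (34 - 31 = 3 left)
January 1 + 3 = January 4, 2056

January 4, 2056


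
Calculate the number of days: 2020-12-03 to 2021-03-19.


106 days

From December 3, 2020 to March 19, 2021
Rest of December 2020: 31 - 3 = 28
Full months: January 31, February 2021 28
Days into March 2021: 19
Total = 28 + 31 + 28 + 19 = 106 days


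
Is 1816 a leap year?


Yes

Rules: divisible by 4 AND (not by 100 OR by 400)
1816 ÷ 4 = 454 exactly → divisible by 4
1816 ÷ 100 = 18 remainder 16 → not divisible by 100
Divisible by 4 but not by 100 → leap year


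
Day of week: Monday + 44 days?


Start: Monday (index 0)
(0 + 44) mod 7
= 44 mod 7
= 2
Index 2 → Wednesday

Wednesday


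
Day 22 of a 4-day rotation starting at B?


Shifts: A, B, C, D
Start: B (index 1)
Day 22: (1 + 22 - 1) mod 4
= 22 mod 4
= 2
Index 2 → shift C

Shift C


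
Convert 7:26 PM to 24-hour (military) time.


Input: 7:26 PM
PM: 7 + 12 = 19

19:26


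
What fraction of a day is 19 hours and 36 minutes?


0.8167 (81.67%)

Total minutes: 19×60 + 36 = 1176
Day = 24×60 = 1440 minutes
Fraction = 1176/1440 ≈ 0.8167
As a percentage: 1176/1440 × 100 ≈ 81.67%


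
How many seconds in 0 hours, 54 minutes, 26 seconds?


Hours: 0 × 3600 = 0
Minutes: 54 × 60 = 3240
Seconds: 26
Total = 0 + 3240 + 26 = 3266

3266 seconds


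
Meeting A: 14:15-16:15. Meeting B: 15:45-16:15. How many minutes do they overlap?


Meeting A: 855-975 (in minutes from midnight)
Meeting B: 945-975
Overlap start = max(855, 945) = 945
Overlap end = min(975, 975) = 975
Overlap = max(0, 975 - 945) = 30 min

30 minutes


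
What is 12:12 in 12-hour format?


12:12 PM

Hour: 12
12 → 12 PM (noon)


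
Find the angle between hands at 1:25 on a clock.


107.5°

Hour hand = 1×30 + 25×0.5 = 42.5°
Minute hand = 25×6 = 150°
Difference = |42.5 - 150| = 107.5°


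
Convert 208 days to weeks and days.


Weeks: 208 ÷ 7 = 29 remainder 5

29 weeks 5 days


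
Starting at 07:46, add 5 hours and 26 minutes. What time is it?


Start: 466 minutes from midnight
Add: 326 minutes
Total: 792 minutes
Hours: 792 ÷ 60 = 13 remainder 12

13:12


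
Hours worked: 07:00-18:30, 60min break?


10h 30m (630 minutes)

Total time = (18×60+30) - (7×60+0)
= 1110 - 420 = 690 min
Minus break: 690 - 60 = 630 min
= 10h 30m


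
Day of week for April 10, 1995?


Zeller's congruence:
q=10, m=4, k=95, j=19
h = (10 + ⌊13×5/5⌋ + 95 + ⌊95/4⌋ + ⌊19/4⌋ - 2×19) mod 7
= (10 + 13 + 95 + 23 + 4 - 38) mod 7
= 107 mod 7 = 2
h=2 → Monday

Monday


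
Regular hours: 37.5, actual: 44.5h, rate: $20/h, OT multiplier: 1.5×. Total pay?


Regular: 37.5h × $20 = $750.00
Overtime: 44.5 - 37.5 = 7.0h
OT pay: 7.0h × $20 × 1.5 = $210.00
Total = $750.00 + $210.00 = $960.00

$960.00


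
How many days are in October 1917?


Month: October (month 10)
October has 31 days

31 days


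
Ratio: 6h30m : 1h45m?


26:7 (3.71)

Duration 1: 390 minutes
Duration 2: 105 minutes
Ratio = 390:105
GCD = 15
Simplified = 26:7
As a decimal: 26/7 ≈ 3.71


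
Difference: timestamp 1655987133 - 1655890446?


Difference = 1655987133 - 1655890446 = 96687 seconds
In hours: 96687 / 3600 ≈ 26.9
In days: 96687 / 86400 ≈ 1.12

96687 seconds (26.9 hours / 1.12 days)


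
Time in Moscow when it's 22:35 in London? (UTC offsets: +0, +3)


Time difference = UTC+3 - UTC+0 = +3 hours
New hour = (22 + 3) mod 24
= 25 mod 24 = 1
Minutes unchanged → 01:35; 25 ≥ 24 → next day

01:35 (next day)


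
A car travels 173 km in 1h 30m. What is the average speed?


115.3 km/h

Distance: 173 km
Time: 1h 30m = 90 min = 90/60 = 3/2 hours
Speed = 173 ÷ (3/2) = 173 × 2 / 3 = 346/3 ≈ 115.3 km/h


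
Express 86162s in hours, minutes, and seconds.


23h 56m 2s

Hours: 86162 ÷ 3600 = 23 remainder 3362
Minutes: 3362 ÷ 60 = 56 remainder 2
Seconds: 2


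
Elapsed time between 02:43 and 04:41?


End time in minutes: 4×60 + 41 = 281
Start time in minutes: 2×60 + 43 = 163
Difference = 281 - 163 = 118 minutes
= 1 hours 58 minutes

1h 58m


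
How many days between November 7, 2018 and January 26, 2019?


80 days

From November 7, 2018 to January 26, 2019
Rest of November 2018: 30 - 7 = 23
Full months: December 31
Days into January 2019: 26
Total = 23 + 31 + 26 = 80 days


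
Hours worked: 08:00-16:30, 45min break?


7h 45m (465 minutes)

Total time = (16×60+30) - (8×60+0)
= 990 - 480 = 510 min
Minus break: 510 - 45 = 465 min
= 7h 45m


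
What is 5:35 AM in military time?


05:35

Input: 5:35 AM
AM hour stays: 5


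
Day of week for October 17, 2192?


Zeller's congruence:
q=17, m=10, k=92, j=21
h = (17 + ⌊13×11/5⌋ + 92 + ⌊92/4⌋ + ⌊21/4⌋ - 2×21) mod 7
= (17 + 28 + 92 + 23 + 5 - 42) mod 7
= 123 mod 7 = 4
h=4 → Wednesday

Wednesday


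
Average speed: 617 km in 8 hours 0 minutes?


77.1 km/h

Distance: 617 km
Time: 8 hours
Speed = 617 / 8 ≈ 77.1 km/h


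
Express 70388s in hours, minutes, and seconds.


Hours: 70388 ÷ 3600 = 19 remainder 1988
Minutes: 1988 ÷ 60 = 33 remainder 8
Seconds: 8

19h 33m 8s


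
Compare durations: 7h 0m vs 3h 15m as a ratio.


Duration 1: 420 minutes
Duration 2: 195 minutes
Ratio = 420:195
GCD = 15
Simplified = 28:13
As a decimal: 28/13 ≈ 2.15

28:13 (2.15)


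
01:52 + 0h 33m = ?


Start: 112 minutes from midnight
Add: 33 minutes
Total: 145 minutes
Hours: 145 ÷ 60 = 2 remainder 25

02:25


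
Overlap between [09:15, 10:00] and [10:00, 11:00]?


Meeting A: 555-600 (in minutes from midnight)
Meeting B: 600-660
Overlap start = max(555, 600) = 600
Overlap end = min(600, 660) = 600
Overlap = max(0, 600 - 600) = 0 min

0 minutes


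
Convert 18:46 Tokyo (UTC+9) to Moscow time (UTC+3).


12:46

Time difference = UTC+3 - UTC+9 = -6 hours
New hour = (18 -6) mod 24
= 12 mod 24 = 12
Minutes unchanged → 12:46


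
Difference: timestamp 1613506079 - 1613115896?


390183 seconds (108.4 hours / 4.52 days)

Difference = 1613506079 - 1613115896 = 390183 seconds
In hours: 390183 / 3600 ≈ 108.4
In days: 390183 / 86400 ≈ 4.52


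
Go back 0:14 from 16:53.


Start: 1013 minutes from midnight
Subtract: 14 minutes
Remaining: 1013 - 14 = 999
Hours: 16, Minutes: 39

16:39


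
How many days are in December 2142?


31 days

Month: December (month 12)
December has 31 days


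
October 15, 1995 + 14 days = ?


October 29, 1995

Start: October 15, 1995
Add 14 days
October 15 + 14 = October 29, 1995


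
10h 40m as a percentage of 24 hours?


0.4444 (44.44%)

Total minutes: 10×60 + 40 = 640
Day = 24×60 = 1440 minutes
Fraction = 640/1440 ≈ 0.4444
As a percentage: 640/1440 × 100 ≈ 44.44%


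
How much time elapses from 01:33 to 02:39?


1h 6m

End time in minutes: 2×60 + 39 = 159
Start time in minutes: 1×60 + 33 = 93
Difference = 159 - 93 = 66 minutes
= 1 hours 6 minutes


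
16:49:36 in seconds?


Hours: 16 × 3600 = 57600
Minutes: 49 × 60 = 2940
Seconds: 36
Total = 57600 + 2940 + 36 = 60576

60576 seconds


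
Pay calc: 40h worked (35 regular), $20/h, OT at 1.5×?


Regular: 35h × $20 = $700.00
Overtime: 40 - 35 = 5h
OT pay: 5h × $20 × 1.5 = $150.00
Total = $700.00 + $150.00 = $850.00

$850.00


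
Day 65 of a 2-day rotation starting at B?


Shift B

Shifts: A, B
Start: B (index 1)
Day 65: (1 + 65 - 1) mod 2
= 65 mod 2
= 1
Index 1 → shift B


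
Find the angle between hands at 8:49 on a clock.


29.5°

Hour hand = 8×30 + 49×0.5 = 264.5°
Minute hand = 49×6 = 294°
Difference = |264.5 - 294| = 29.5°


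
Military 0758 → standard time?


Hour: 7
7 < 12 → AM

7:58 AM


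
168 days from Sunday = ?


Start: Sunday (index 6)
(6 + 168) mod 7
= 174 mod 7
= 6
Index 6 → Sunday

Sunday


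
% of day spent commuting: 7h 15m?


30.2%

Time: 435 minutes
Day: 1440 minutes
Percentage = (435/1440) × 100 ≈ 30.2%


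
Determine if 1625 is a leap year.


Rules: divisible by 4 AND (not by 100 OR by 400)
1625 ÷ 4 = 406 remainder 1 → not divisible by 4
Not divisible by 4 → not a leap year

No


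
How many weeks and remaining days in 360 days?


51 weeks 3 days

Weeks: 360 ÷ 7 = 51 remainder 3


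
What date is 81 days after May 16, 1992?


Start: May 16, 1992
Add 81 days
May 16 → June 1: 31 - 16 + 1 = 16 days (81 - 16 = 65 left)
June 1 → July 1: 30 - 1 + 1 = 30 days (65 - 30 = 35 left)
July 1 → August 1: 31 - 1 + 1 = 31 days (35 - 31 = 4 left)
August 1 + 4 = August 5, 1992

August 5, 1992


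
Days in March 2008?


Month: March (month 3)
March has 31 days

31 days


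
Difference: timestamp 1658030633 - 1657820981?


209652 seconds (58.2 hours / 2.43 days)

Difference = 1658030633 - 1657820981 = 209652 seconds
In hours: 209652 / 3600 ≈ 58.2
In days: 209652 / 86400 ≈ 2.43


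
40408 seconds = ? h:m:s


Hours: 40408 ÷ 3600 = 11 remainder 808
Minutes: 808 ÷ 60 = 13 remainder 28
Seconds: 28

11h 13m 28s


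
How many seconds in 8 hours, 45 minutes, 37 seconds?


Hours: 8 × 3600 = 28800
Minutes: 45 × 60 = 2700
Seconds: 37
Total = 28800 + 2700 + 37 = 31537

31537 seconds


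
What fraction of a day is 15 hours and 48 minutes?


Total minutes: 15×60 + 48 = 948
Day = 24×60 = 1440 minutes
Fraction = 948/1440 ≈ 0.6583
As a percentage: 948/1440 × 100 ≈ 65.83%

0.6583 (65.83%)


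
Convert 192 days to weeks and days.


27 weeks 3 days

Weeks: 192 ÷ 7 = 27 remainder 3


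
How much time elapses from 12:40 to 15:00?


End time in minutes: 15×60 + 0 = 900
Start time in minutes: 12×60 + 40 = 760
Difference = 900 - 760 = 140 minutes
= 2 hours 20 minutes

2h 20m


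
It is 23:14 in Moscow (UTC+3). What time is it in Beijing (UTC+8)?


04:14 (next day)

Time difference = UTC+8 - UTC+3 = +5 hours
New hour = (23 + 5) mod 24
= 28 mod 24 = 4
Minutes unchanged → 04:14; 28 ≥ 24 → next day


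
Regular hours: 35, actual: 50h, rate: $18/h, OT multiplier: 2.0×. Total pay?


$1170.00

Regular: 35h × $18 = $630.00
Overtime: 50 - 35 = 15h
OT pay: 15h × $18 × 2.0 = $540.00
Total = $630.00 + $540.00 = $1170.00


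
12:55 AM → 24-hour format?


Input: 12:55 AM
12 AM → 00 (midnight)

00:55


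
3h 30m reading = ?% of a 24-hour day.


Time: 210 minutes
Day: 1440 minutes
Percentage = (210/1440) × 100 ≈ 14.6%

14.6%


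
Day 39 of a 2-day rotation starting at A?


Shifts: A, B
Start: A (index 0)
Day 39: (0 + 39 - 1) mod 2
= 38 mod 2
= 0
Index 0 → shift A

Shift A


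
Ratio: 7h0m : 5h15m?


4:3 (1.33)

Duration 1: 420 minutes
Duration 2: 315 minutes
Ratio = 420:315
GCD = 105
Simplified = 4:3
As a decimal: 4/3 ≈ 1.33


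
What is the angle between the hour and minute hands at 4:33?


Hour hand = 4×30 + 33×0.5 = 136.5°
Minute hand = 33×6 = 198°
Difference = |136.5 - 198| = 61.5°

61.5°


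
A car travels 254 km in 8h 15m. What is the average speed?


30.8 km/h

Distance: 254 km
Time: 8h 15m = 495 min = 495/60 = 33/4 hours
Speed = 254 ÷ (33/4) = 254 × 4 / 33 = 1016/33 ≈ 30.8 km/h


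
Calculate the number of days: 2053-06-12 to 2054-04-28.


From June 12, 2053 to April 28, 2054
Rest of June 2053: 30 - 12 = 18
Full months: July 31, August 31, September 30, October 31, November 30, December 31, January 31, February 2054 28, March 31
Days into April 2054: 28
Total = 18 + 31 + 31 + 30 + 31 + 30 + 31 + 31 + 28 + 31 + 28 = 320 days

320 days


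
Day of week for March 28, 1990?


Wednesday

Zeller's congruence:
q=28, m=3, k=90, j=19
h = (28 + ⌊13×4/5⌋ + 90 + ⌊90/4⌋ + ⌊19/4⌋ - 2×19) mod 7
= (28 + 10 + 90 + 22 + 4 - 38) mod 7
= 116 mod 7 = 4
h=4 → Wednesday


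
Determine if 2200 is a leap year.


Rules: divisible by 4 AND (not by 100 OR by 400)
2200 ÷ 4 = 550 exactly → divisible by 4
2200 ÷ 100 = 22 exactly → divisible by 100
2200 ÷ 400 = 5 remainder 200 → not divisible by 400
Divisible by 100 but not by 400 → not a leap year

No


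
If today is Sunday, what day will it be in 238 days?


Sunday

Start: Sunday (index 6)
(6 + 238) mod 7
= 244 mod 7
= 6
Index 6 → Sunday


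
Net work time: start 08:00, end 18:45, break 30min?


Total time = (18×60+45) - (8×60+0)
= 1125 - 480 = 645 min
Minus break: 645 - 30 = 615 min
= 10h 15m

10h 15m (615 minutes)


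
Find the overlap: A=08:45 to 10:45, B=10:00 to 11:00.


Meeting A: 525-645 (in minutes from midnight)
Meeting B: 600-660
Overlap start = max(525, 600) = 600
Overlap end = min(645, 660) = 645
Overlap = max(0, 645 - 600) = 45 min

45 minutes


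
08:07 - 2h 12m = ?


05:55

Start: 487 minutes from midnight
Subtract: 132 minutes
Remaining: 487 - 132 = 355
Hours: 5, Minutes: 55


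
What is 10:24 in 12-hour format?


10:24 AM

Hour: 10
10 < 12 → AM


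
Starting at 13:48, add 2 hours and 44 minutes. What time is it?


Start: 828 minutes from midnight
Add: 164 minutes
Total: 992 minutes
Hours: 992 ÷ 60 = 16 remainder 32

16:32


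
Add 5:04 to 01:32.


06:36

Start: 92 minutes from midnight
Add: 304 minutes
Total: 396 minutes
Hours: 396 ÷ 60 = 6 remainder 36


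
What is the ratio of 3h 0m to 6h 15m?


Duration 1: 180 minutes
Duration 2: 375 minutes
Ratio = 180:375
GCD = 15
Simplified = 12:25
As a decimal: 12/25 = 0.48

12:25 (0.48)


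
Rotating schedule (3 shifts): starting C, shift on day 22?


Shift C

Shifts: A, B, C
Start: C (index 2)
Day 22: (2 + 22 - 1) mod 3
= 23 mod 3
= 2
Index 2 → shift C


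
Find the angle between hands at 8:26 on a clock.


97.0°

Hour hand = 8×30 + 26×0.5 = 253.0°
Minute hand = 26×6 = 156°
Difference = |253.0 - 156| = 97.0°


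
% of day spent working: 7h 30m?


Time: 450 minutes
Day: 1440 minutes
Percentage = (450/1440) × 100 ≈ 31.3%

31.3%


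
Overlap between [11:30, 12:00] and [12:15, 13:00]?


0 minutes

Meeting A: 690-720 (in minutes from midnight)
Meeting B: 735-780
Overlap start = max(690, 735) = 735
Overlap end = min(720, 780) = 720
Overlap = max(0, 720 - 735) = 0 min


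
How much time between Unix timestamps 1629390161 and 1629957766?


Difference = 1629957766 - 1629390161 = 567605 seconds
In hours: 567605 / 3600 ≈ 157.7
In days: 567605 / 86400 ≈ 6.57

567605 seconds (157.7 hours / 6.57 days)


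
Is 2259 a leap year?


No

Rules: divisible by 4 AND (not by 100 OR by 400)
2259 ÷ 4 = 564 remainder 3 → not divisible by 4
Not divisible by 4 → not a leap year
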